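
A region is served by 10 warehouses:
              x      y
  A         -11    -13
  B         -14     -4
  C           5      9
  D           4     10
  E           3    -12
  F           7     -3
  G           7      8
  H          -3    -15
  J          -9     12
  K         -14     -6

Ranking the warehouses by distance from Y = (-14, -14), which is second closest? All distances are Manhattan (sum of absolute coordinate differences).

K

d(Y,A) = |-14−(-11)| + |-14−(-13)| = 3 + 1 = 4
d(Y,B) = |-14−(-14)| + |-14−(-4)| = 0 + 10 = 10
d(Y,C) = |-14−5| + |-14−9| = 19 + 23 = 42
d(Y,D) = |-14−4| + |-14−10| = 18 + 24 = 42
d(Y,E) = |-14−3| + |-14−(-12)| = 17 + 2 = 19
d(Y,F) = |-14−7| + |-14−(-3)| = 21 + 11 = 32
d(Y,G) = |-14−7| + |-14−8| = 21 + 22 = 43
d(Y,H) = |-14−(-3)| + |-14−(-15)| = 11 + 1 = 12
d(Y,J) = |-14−(-9)| + |-14−12| = 5 + 26 = 31
d(Y,K) = |-14−(-14)| + |-14−(-6)| = 0 + 8 = 8
Sorted ascending: A, K, B, … — the second-nearest is K.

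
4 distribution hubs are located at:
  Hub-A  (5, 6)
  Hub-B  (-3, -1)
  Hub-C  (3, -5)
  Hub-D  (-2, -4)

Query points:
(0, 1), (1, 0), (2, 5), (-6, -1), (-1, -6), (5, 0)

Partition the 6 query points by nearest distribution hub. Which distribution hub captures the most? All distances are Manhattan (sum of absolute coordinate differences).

Hub-B

(0, 1) — d to each: Hub-A:10, Hub-B:5, Hub-C:9, Hub-D:7 → nearest is Hub-B
(1, 0) — d to each: Hub-A:10, Hub-B:5, Hub-C:7, Hub-D:7 → nearest is Hub-B
(2, 5) — d to each: Hub-A:4, Hub-B:11, Hub-C:11, Hub-D:13 → nearest is Hub-A
(-6, -1) — d to each: Hub-A:18, Hub-B:3, Hub-C:13, Hub-D:7 → nearest is Hub-B
(-1, -6) — d to each: Hub-A:18, Hub-B:7, Hub-C:5, Hub-D:3 → nearest is Hub-D
(5, 0) — d to each: Hub-A:6, Hub-B:9, Hub-C:7, Hub-D:11 → nearest is Hub-A
Tally — Hub-A:2, Hub-B:3, Hub-D:1. Hub-B captures the most (3).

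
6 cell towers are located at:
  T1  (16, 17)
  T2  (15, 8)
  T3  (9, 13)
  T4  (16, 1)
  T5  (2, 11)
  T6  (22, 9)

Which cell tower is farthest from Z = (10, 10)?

T6

Since √ is increasing, it suffices to compare squared distances:
|ZT1|² = (10−16)² + (10−17)² = 36 + 49 = 85
|ZT2|² = (10−15)² + (10−8)² = 25 + 4 = 29
|ZT3|² = (10−9)² + (10−13)² = 1 + 9 = 10
|ZT4|² = (10−16)² + (10−1)² = 36 + 81 = 117
|ZT5|² = (10−2)² + (10−11)² = 64 + 1 = 65
|ZT6|² = (10−22)² + (10−9)² = 144 + 1 = 145
The largest is to T6.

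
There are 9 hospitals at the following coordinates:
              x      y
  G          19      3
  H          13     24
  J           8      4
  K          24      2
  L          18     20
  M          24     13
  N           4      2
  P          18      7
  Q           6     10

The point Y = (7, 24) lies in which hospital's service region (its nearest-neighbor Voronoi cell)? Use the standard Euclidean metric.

H

Compare squared distances (the ordering matches that of the actual distances):
|YG|² = 144 + 441 = 585
|YH|² = 36 + 0 = 36
|YJ|² = 1 + 400 = 401
|YK|² = 289 + 484 = 773
|YL|² = 121 + 16 = 137
|YM|² = 289 + 121 = 410
|YN|² = 9 + 484 = 493
|YP|² = 121 + 289 = 410
|YQ|² = 1 + 196 = 197
H is nearest.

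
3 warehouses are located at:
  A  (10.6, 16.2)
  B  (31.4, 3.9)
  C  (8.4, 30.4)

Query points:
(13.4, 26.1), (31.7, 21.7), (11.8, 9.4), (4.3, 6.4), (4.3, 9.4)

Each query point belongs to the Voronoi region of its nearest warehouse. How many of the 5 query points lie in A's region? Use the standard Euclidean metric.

3

(13.4, 26.1) — d² to each: A:105.85, B:816.84, C:43.49 → nearest is C
(31.7, 21.7) — d² to each: A:475.46, B:316.93, C:618.58 → nearest is B
(11.8, 9.4) — d² to each: A:47.68, B:414.41, C:452.56 → nearest is A
(4.3, 6.4) — d² to each: A:135.73, B:740.66, C:592.81 → nearest is A
(4.3, 9.4) — d² to each: A:85.93, B:764.66, C:457.81 → nearest is A
3 of the 5 points have A as nearest.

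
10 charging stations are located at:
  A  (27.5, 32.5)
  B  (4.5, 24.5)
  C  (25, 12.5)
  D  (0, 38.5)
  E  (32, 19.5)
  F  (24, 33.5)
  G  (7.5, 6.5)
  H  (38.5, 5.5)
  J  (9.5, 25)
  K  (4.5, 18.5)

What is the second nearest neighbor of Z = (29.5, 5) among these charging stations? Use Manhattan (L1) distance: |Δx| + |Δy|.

C

d(Z,A) = |29.5−27.5| + |5−32.5| = 2 + 27.5 = 29.5
d(Z,B) = |29.5−4.5| + |5−24.5| = 25 + 19.5 = 44.5
d(Z,C) = |29.5−25| + |5−12.5| = 4.5 + 7.5 = 12
d(Z,D) = |29.5−0| + |5−38.5| = 29.5 + 33.5 = 63
d(Z,E) = |29.5−32| + |5−19.5| = 2.5 + 14.5 = 17
d(Z,F) = |29.5−24| + |5−33.5| = 5.5 + 28.5 = 34
d(Z,G) = |29.5−7.5| + |5−6.5| = 22 + 1.5 = 23.5
d(Z,H) = |29.5−38.5| + |5−5.5| = 9 + 0.5 = 9.5
d(Z,J) = |29.5−9.5| + |5−25| = 20 + 20 = 40
d(Z,K) = |29.5−4.5| + |5−18.5| = 25 + 13.5 = 38.5
Sorted ascending: H, C, E, … — the second-nearest is C.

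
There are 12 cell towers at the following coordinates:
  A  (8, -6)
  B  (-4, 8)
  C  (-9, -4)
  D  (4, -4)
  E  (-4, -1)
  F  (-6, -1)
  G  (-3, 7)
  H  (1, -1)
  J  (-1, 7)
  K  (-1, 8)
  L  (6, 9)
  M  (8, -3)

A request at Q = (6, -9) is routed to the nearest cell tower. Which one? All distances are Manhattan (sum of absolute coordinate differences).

d(Q,A) = 2 + 3 = 5
d(Q,B) = 10 + 17 = 27
d(Q,C) = 15 + 5 = 20
d(Q,D) = 2 + 5 = 7
d(Q,E) = 10 + 8 = 18
d(Q,F) = 12 + 8 = 20
d(Q,G) = 9 + 16 = 25
d(Q,H) = 5 + 8 = 13
d(Q,J) = 7 + 16 = 23
d(Q,K) = 7 + 17 = 24
d(Q,L) = 0 + 18 = 18
d(Q,M) = 2 + 6 = 8
The smallest is to A, so Q lies in the Voronoi region of A.

A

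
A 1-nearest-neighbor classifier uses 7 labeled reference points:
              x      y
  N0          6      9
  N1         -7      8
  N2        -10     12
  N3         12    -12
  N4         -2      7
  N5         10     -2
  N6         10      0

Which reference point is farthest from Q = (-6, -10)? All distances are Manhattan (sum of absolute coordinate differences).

d(Q,N0) = 12 + 19 = 31
d(Q,N1) = 1 + 18 = 19
d(Q,N2) = 4 + 22 = 26
d(Q,N3) = 18 + 2 = 20
d(Q,N4) = 4 + 17 = 21
d(Q,N5) = 16 + 8 = 24
d(Q,N6) = 16 + 10 = 26
The largest is to N0.

N0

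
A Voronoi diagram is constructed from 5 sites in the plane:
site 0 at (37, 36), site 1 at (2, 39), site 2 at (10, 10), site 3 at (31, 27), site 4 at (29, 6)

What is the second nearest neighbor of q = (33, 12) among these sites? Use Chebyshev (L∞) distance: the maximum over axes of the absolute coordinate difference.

d(q, site 0) = max(4, 24) = 24
d(q, site 1) = max(31, 27) = 31
d(q, site 2) = max(23, 2) = 23
d(q, site 3) = max(2, 15) = 15
d(q, site 4) = max(4, 6) = 6
Sorted ascending: site 4, site 3, site 2, … — the second-nearest is site 3.

site 3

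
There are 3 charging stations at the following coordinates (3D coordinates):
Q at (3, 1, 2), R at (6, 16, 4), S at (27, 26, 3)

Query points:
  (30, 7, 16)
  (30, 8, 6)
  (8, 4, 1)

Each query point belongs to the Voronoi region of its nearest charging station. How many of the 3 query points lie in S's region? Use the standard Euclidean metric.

(30, 7, 16) — d² to each: Q:961, R:801, S:539 → nearest is S
(30, 8, 6) — d² to each: Q:794, R:644, S:342 → nearest is S
(8, 4, 1) — d² to each: Q:35, R:157, S:849 → nearest is Q
2 of the 3 points have S as nearest.

2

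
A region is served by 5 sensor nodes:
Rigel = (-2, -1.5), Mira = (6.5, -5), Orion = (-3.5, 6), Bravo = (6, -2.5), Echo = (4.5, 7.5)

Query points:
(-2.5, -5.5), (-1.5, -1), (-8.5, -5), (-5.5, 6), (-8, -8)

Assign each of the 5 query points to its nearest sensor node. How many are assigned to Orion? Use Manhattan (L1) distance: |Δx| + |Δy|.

1

(-2.5, -5.5) — d to each: Rigel:4.5, Mira:9.5, Orion:12.5, Bravo:11.5, Echo:20 → nearest is Rigel
(-1.5, -1) — d to each: Rigel:1, Mira:12, Orion:9, Bravo:9, Echo:14.5 → nearest is Rigel
(-8.5, -5) — d to each: Rigel:10, Mira:15, Orion:16, Bravo:17, Echo:25.5 → nearest is Rigel
(-5.5, 6) — d to each: Rigel:11, Mira:23, Orion:2, Bravo:20, Echo:11.5 → nearest is Orion
(-8, -8) — d to each: Rigel:12.5, Mira:17.5, Orion:18.5, Bravo:19.5, Echo:28 → nearest is Rigel
1 of the 5 points has Orion as nearest.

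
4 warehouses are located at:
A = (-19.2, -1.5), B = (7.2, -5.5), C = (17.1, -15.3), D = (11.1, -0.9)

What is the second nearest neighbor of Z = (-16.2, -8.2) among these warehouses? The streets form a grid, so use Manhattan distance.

B

d(Z,A) = |-16.2−(-19.2)| + |-8.2−(-1.5)| = 3 + 6.7 = 9.7
d(Z,B) = |-16.2−7.2| + |-8.2−(-5.5)| = 23.4 + 2.7 = 26.1
d(Z,C) = |-16.2−17.1| + |-8.2−(-15.3)| = 33.3 + 7.1 = 40.4
d(Z,D) = |-16.2−11.1| + |-8.2−(-0.9)| = 27.3 + 7.3 = 34.6
Sorted ascending: A, B, D, … — the second-nearest is B.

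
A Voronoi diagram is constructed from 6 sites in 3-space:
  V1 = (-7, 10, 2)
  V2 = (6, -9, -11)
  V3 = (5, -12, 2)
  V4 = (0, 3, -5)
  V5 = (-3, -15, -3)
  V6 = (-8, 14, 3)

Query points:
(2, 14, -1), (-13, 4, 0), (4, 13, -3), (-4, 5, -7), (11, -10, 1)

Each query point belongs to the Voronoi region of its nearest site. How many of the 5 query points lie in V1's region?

2

(2, 14, -1) — d² to each: V1:106, V2:645, V3:694, V4:141, V5:870, V6:116 → nearest is V1
(-13, 4, 0) — d² to each: V1:76, V2:651, V3:584, V4:195, V5:470, V6:134 → nearest is V1
(4, 13, -3) — d² to each: V1:155, V2:552, V3:651, V4:120, V5:833, V6:181 → nearest is V4
(-4, 5, -7) — d² to each: V1:115, V2:312, V3:451, V4:24, V5:417, V6:197 → nearest is V4
(11, -10, 1) — d² to each: V1:725, V2:170, V3:41, V4:326, V5:237, V6:941 → nearest is V3
2 of the 5 points have V1 as nearest.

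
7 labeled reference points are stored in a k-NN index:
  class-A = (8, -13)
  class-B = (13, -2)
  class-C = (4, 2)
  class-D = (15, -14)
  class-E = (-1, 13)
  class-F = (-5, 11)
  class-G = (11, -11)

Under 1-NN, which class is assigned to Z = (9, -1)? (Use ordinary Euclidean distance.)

class-B

Squared Euclidean distances:
d²(Z, class-A) = (9−8)² + (-1−(-13))² = 1 + 144 = 145
d²(Z, class-B) = (9−13)² + (-1−(-2))² = 16 + 1 = 17
d²(Z, class-C) = (9−4)² + (-1−2)² = 25 + 9 = 34
d²(Z, class-D) = (9−15)² + (-1−(-14))² = 36 + 169 = 205
d²(Z, class-E) = (9−(-1))² + (-1−13)² = 100 + 196 = 296
d²(Z, class-F) = (9−(-5))² + (-1−11)² = 196 + 144 = 340
d²(Z, class-G) = (9−11)² + (-1−(-11))² = 4 + 100 = 104
class-B is nearest.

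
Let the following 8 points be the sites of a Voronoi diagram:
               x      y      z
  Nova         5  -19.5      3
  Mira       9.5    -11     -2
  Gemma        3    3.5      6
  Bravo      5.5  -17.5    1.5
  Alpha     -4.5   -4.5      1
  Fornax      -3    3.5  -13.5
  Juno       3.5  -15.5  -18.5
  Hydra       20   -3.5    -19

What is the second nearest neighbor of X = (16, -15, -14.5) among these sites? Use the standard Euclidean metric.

Squared Euclidean distances:
d²(X, Nova) = 121 + 20.25 + 306.25 = 447.5
d²(X, Mira) = 42.25 + 16 + 156.25 = 214.5
d²(X, Gemma) = 169 + 342.25 + 420.25 = 931.5
d²(X, Bravo) = 110.25 + 6.25 + 256 = 372.5
d²(X, Alpha) = 420.25 + 110.25 + 240.25 = 770.75
d²(X, Fornax) = 361 + 342.25 + 1 = 704.25
d²(X, Juno) = 156.25 + 0.25 + 16 = 172.5
d²(X, Hydra) = 16 + 132.25 + 20.25 = 168.5
Sorted ascending: Hydra, Juno, Mira, … — the second-nearest is Juno.

Juno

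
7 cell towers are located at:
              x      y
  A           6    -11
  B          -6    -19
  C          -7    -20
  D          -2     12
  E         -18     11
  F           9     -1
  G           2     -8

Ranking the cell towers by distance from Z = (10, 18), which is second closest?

Since √ is increasing, it suffices to compare squared distances:
|ZA|² = (10−6)² + (18−(-11))² = 16 + 841 = 857
|ZB|² = (10−(-6))² + (18−(-19))² = 256 + 1369 = 1625
|ZC|² = (10−(-7))² + (18−(-20))² = 289 + 1444 = 1733
|ZD|² = (10−(-2))² + (18−12)² = 144 + 36 = 180
|ZE|² = (10−(-18))² + (18−11)² = 784 + 49 = 833
|ZF|² = (10−9)² + (18−(-1))² = 1 + 361 = 362
|ZG|² = (10−2)² + (18−(-8))² = 64 + 676 = 740
Sorted ascending: D, F, G, … — the second-nearest is F.

F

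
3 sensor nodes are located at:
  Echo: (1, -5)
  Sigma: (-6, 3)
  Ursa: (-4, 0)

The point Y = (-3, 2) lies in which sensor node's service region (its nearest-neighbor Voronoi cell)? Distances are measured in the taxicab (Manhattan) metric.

Ursa

d(Y, Echo) = |-3−1| + |2−(-5)| = 4 + 7 = 11
d(Y, Sigma) = |-3−(-6)| + |2−3| = 3 + 1 = 4
d(Y, Ursa) = |-3−(-4)| + |2−0| = 1 + 2 = 3
The smallest is to Ursa, so Y lies in the Voronoi region of Ursa.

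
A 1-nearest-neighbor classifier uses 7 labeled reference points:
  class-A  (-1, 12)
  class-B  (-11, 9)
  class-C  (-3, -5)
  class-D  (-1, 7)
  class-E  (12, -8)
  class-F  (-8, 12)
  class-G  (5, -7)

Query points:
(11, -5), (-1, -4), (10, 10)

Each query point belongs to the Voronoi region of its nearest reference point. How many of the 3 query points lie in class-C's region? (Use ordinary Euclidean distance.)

1

(11, -5) — d² to each: class-A:433, class-B:680, class-C:196, class-D:288, class-E:10, class-F:650, class-G:40 → nearest is class-E
(-1, -4) — d² to each: class-A:256, class-B:269, class-C:5, class-D:121, class-E:185, class-F:305, class-G:45 → nearest is class-C
(10, 10) — d² to each: class-A:125, class-B:442, class-C:394, class-D:130, class-E:328, class-F:328, class-G:314 → nearest is class-A
1 of the 3 points has class-C as nearest.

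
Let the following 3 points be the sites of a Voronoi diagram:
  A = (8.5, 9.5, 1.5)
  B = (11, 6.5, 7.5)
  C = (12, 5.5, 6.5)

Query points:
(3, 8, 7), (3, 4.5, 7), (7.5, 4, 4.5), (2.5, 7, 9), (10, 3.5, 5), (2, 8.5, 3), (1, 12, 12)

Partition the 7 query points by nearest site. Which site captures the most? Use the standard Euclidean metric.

B

(3, 8, 7) — d² to each: A:62.75, B:66.5, C:87.5 → nearest is A
(3, 4.5, 7) — d² to each: A:85.5, B:68.25, C:82.25 → nearest is B
(7.5, 4, 4.5) — d² to each: A:40.25, B:27.5, C:26.5 → nearest is C
(2.5, 7, 9) — d² to each: A:98.5, B:74.75, C:98.75 → nearest is B
(10, 3.5, 5) — d² to each: A:50.5, B:16.25, C:10.25 → nearest is C
(2, 8.5, 3) — d² to each: A:45.5, B:105.25, C:121.25 → nearest is A
(1, 12, 12) — d² to each: A:172.75, B:150.5, C:193.5 → nearest is B
Tally — A:2, B:3, C:2. B captures the most (3).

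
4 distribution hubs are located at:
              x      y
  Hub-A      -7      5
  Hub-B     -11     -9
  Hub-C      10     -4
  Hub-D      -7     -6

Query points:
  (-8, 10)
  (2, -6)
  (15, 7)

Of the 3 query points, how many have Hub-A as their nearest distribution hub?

(-8, 10) — d² to each: Hub-A:26, Hub-B:370, Hub-C:520, Hub-D:257 → nearest is Hub-A
(2, -6) — d² to each: Hub-A:202, Hub-B:178, Hub-C:68, Hub-D:81 → nearest is Hub-C
(15, 7) — d² to each: Hub-A:488, Hub-B:932, Hub-C:146, Hub-D:653 → nearest is Hub-C
1 of the 3 points has Hub-A as nearest.

1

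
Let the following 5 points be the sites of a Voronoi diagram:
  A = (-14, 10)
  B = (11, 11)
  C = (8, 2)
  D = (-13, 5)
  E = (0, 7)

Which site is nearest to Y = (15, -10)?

C

Squared Euclidean distances:
|YA|² = (15−(-14))² + (-10−10)² = 841 + 400 = 1241
|YB|² = (15−11)² + (-10−11)² = 16 + 441 = 457
|YC|² = (15−8)² + (-10−2)² = 49 + 144 = 193
|YD|² = (15−(-13))² + (-10−5)² = 784 + 225 = 1009
|YE|² = (15−0)² + (-10−7)² = 225 + 289 = 514
The smallest is to C, so Y lies in the Voronoi region of C.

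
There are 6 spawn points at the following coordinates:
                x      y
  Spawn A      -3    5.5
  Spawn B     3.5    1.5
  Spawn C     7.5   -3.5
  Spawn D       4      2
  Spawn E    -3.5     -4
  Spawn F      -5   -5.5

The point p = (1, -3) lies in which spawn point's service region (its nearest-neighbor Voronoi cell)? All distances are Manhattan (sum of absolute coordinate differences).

d(p, Spawn A) = |1−(-3)| + |-3−5.5| = 4 + 8.5 = 12.5
d(p, Spawn B) = |1−3.5| + |-3−1.5| = 2.5 + 4.5 = 7
d(p, Spawn C) = |1−7.5| + |-3−(-3.5)| = 6.5 + 0.5 = 7
d(p, Spawn D) = |1−4| + |-3−2| = 3 + 5 = 8
d(p, Spawn E) = |1−(-3.5)| + |-3−(-4)| = 4.5 + 1 = 5.5
d(p, Spawn F) = |1−(-5)| + |-3−(-5.5)| = 6 + 2.5 = 8.5
Spawn E is nearest.

Spawn E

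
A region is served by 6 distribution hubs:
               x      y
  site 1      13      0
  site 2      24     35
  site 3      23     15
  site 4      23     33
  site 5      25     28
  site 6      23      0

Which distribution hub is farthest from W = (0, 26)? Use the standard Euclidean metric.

Since √ is increasing, it suffices to compare squared distances:
d²(W, site 1) = (0−13)² + (26−0)² = 169 + 676 = 845
d²(W, site 2) = (0−24)² + (26−35)² = 576 + 81 = 657
d²(W, site 3) = (0−23)² + (26−15)² = 529 + 121 = 650
d²(W, site 4) = (0−23)² + (26−33)² = 529 + 49 = 578
d²(W, site 5) = (0−25)² + (26−28)² = 625 + 4 = 629
d²(W, site 6) = (0−23)² + (26−0)² = 529 + 676 = 1205
The largest is to site 6.

site 6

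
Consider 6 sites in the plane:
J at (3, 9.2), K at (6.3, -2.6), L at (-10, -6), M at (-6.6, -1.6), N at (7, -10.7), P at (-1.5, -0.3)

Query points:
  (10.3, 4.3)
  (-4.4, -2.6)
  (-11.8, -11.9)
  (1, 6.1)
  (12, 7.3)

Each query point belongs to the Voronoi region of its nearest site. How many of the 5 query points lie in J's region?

(10.3, 4.3) — d² to each: J:77.3, K:63.61, L:518.18, M:320.42, N:235.89, P:160.4 → nearest is K
(-4.4, -2.6) — d² to each: J:194, K:114.49, L:42.92, M:5.84, N:195.57, P:13.7 → nearest is M
(-11.8, -11.9) — d² to each: J:664.25, K:414.1, L:38.05, M:133.13, N:354.88, P:240.65 → nearest is L
(1, 6.1) — d² to each: J:13.61, K:103.78, L:267.41, M:117.05, N:318.24, P:47.21 → nearest is J
(12, 7.3) — d² to each: J:84.61, K:130.5, L:660.89, M:425.17, N:349, P:240.01 → nearest is J
2 of the 5 points have J as nearest.

2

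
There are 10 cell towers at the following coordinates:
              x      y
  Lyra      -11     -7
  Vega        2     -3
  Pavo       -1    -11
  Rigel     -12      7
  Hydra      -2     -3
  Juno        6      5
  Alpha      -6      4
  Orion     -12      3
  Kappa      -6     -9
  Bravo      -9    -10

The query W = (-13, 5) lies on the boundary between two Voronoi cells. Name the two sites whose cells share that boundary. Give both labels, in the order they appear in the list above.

Squared distances from W to each site:
d²(W, Lyra) = (-13−(-11))² + (5−(-7))² = 4 + 144 = 148
d²(W, Vega) = (-13−2)² + (5−(-3))² = 225 + 64 = 289
d²(W, Pavo) = (-13−(-1))² + (5−(-11))² = 144 + 256 = 400
d²(W, Rigel) = (-13−(-12))² + (5−7)² = 1 + 4 = 5
d²(W, Hydra) = (-13−(-2))² + (5−(-3))² = 121 + 64 = 185
d²(W, Juno) = (-13−6)² + (5−5)² = 361 + 0 = 361
d²(W, Alpha) = (-13−(-6))² + (5−4)² = 49 + 1 = 50
d²(W, Orion) = (-13−(-12))² + (5−3)² = 1 + 4 = 5
d²(W, Kappa) = (-13−(-6))² + (5−(-9))² = 49 + 196 = 245
d²(W, Bravo) = (-13−(-9))² + (5−(-10))² = 16 + 225 = 241
W is equidistant from Rigel and Orion (both at squared distance 5), and every other site is strictly farther — so W lies on the Rigel–Orion Voronoi edge.

Rigel and Orion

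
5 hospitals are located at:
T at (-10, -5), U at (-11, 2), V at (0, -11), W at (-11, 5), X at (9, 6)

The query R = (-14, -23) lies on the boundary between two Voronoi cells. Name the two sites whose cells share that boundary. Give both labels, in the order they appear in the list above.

T and V

Squared distances from R to each site:
|RT|² = (-14−(-10))² + (-23−(-5))² = 16 + 324 = 340
|RU|² = (-14−(-11))² + (-23−2)² = 9 + 625 = 634
|RV|² = (-14−0)² + (-23−(-11))² = 196 + 144 = 340
|RW|² = (-14−(-11))² + (-23−5)² = 9 + 784 = 793
|RX|² = (-14−9)² + (-23−6)² = 529 + 841 = 1370
R is equidistant from T and V (both at squared distance 340), and every other site is strictly farther — so R lies on the T–V Voronoi edge.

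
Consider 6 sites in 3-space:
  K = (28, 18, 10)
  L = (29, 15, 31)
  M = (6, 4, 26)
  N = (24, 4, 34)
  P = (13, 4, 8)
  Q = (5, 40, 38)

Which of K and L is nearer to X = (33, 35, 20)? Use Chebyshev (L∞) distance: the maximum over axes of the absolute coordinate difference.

K

d(X,K) = max(5, 17, 10) = 17
d(X,L) = max(4, 20, 11) = 20
17 < 20, so K is closer.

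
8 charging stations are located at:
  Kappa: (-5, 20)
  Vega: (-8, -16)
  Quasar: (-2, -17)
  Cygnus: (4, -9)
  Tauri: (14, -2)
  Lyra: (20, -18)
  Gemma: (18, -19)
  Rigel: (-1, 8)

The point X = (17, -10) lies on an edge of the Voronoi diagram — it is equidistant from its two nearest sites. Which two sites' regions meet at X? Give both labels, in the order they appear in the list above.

Tauri and Lyra

Squared distances from X to each site:
d²(X, Kappa) = 484 + 900 = 1384
d²(X, Vega) = 625 + 36 = 661
d²(X, Quasar) = 361 + 49 = 410
d²(X, Cygnus) = 169 + 1 = 170
d²(X, Tauri) = 9 + 64 = 73
d²(X, Lyra) = 9 + 64 = 73
d²(X, Gemma) = 1 + 81 = 82
d²(X, Rigel) = 324 + 324 = 648
X is equidistant from Tauri and Lyra (both at squared distance 73), and every other site is strictly farther — so X lies on the Tauri–Lyra Voronoi edge.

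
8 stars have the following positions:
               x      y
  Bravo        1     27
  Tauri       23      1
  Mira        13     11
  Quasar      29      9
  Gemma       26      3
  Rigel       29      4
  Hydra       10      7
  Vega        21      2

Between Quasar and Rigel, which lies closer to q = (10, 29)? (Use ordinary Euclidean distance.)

Quasar

Compare squared distances:
d²(q, Quasar) = (10−29)² + (29−9)² = 361 + 400 = 761
d²(q, Rigel) = (10−29)² + (29−4)² = 361 + 625 = 986
761 < 986, so Quasar is closer.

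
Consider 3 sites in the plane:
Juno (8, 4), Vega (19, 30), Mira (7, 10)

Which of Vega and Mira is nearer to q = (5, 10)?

Mira

Compare squared distances:
d²(q, Vega) = (5−19)² + (10−30)² = 196 + 400 = 596
d²(q, Mira) = (5−7)² + (10−10)² = 4 + 0 = 4
596 > 4, so Mira is closer.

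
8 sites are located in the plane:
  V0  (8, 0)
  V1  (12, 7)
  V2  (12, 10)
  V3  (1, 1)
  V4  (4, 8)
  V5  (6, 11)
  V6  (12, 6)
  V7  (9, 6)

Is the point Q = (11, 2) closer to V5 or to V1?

Compare squared distances:
|QV5|² = (11−6)² + (2−11)² = 25 + 81 = 106
|QV1|² = (11−12)² + (2−7)² = 1 + 25 = 26
106 > 26, so V1 is closer.

V1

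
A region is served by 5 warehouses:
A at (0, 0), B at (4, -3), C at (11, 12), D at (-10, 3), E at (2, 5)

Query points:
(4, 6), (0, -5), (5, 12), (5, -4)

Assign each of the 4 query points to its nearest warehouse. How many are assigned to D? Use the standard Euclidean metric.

(4, 6) — d² to each: A:52, B:81, C:85, D:205, E:5 → nearest is E
(0, -5) — d² to each: A:25, B:20, C:410, D:164, E:104 → nearest is B
(5, 12) — d² to each: A:169, B:226, C:36, D:306, E:58 → nearest is C
(5, -4) — d² to each: A:41, B:2, C:292, D:274, E:90 → nearest is B
0 of the 4 points have D as nearest.

0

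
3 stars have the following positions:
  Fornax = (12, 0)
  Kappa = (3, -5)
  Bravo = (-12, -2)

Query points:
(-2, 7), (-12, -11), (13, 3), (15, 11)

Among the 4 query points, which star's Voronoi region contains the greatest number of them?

Fornax

(-2, 7) — d² to each: Fornax:245, Kappa:169, Bravo:181 → nearest is Kappa
(-12, -11) — d² to each: Fornax:697, Kappa:261, Bravo:81 → nearest is Bravo
(13, 3) — d² to each: Fornax:10, Kappa:164, Bravo:650 → nearest is Fornax
(15, 11) — d² to each: Fornax:130, Kappa:400, Bravo:898 → nearest is Fornax
Tally — Fornax:2, Kappa:1, Bravo:1. Fornax captures the most (2).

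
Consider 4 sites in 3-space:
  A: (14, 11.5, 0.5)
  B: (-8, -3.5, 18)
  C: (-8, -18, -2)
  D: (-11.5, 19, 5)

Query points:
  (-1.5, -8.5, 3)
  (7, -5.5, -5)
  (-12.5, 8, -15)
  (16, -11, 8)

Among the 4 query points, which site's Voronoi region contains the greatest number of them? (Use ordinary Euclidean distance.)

A

(-1.5, -8.5, 3) — d² to each: A:646.5, B:292.25, C:157.5, D:860.25 → nearest is C
(7, -5.5, -5) — d² to each: A:368.25, B:758, C:390.25, D:1042.5 → nearest is A
(-12.5, 8, -15) — d² to each: A:954.75, B:1241.5, C:865.25, D:522 → nearest is D
(16, -11, 8) — d² to each: A:566.5, B:732.25, C:725, D:1665.25 → nearest is A
Tally — A:2, C:1, D:1. A captures the most (2).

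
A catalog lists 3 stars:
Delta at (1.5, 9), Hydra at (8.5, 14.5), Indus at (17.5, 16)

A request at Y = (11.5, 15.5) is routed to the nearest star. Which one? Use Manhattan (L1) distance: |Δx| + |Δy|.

d(Y, Delta) = |11.5−1.5| + |15.5−9| = 10 + 6.5 = 16.5
d(Y, Hydra) = |11.5−8.5| + |15.5−14.5| = 3 + 1 = 4
d(Y, Indus) = |11.5−17.5| + |15.5−16| = 6 + 0.5 = 6.5
Minimum is at Hydra.

Hydra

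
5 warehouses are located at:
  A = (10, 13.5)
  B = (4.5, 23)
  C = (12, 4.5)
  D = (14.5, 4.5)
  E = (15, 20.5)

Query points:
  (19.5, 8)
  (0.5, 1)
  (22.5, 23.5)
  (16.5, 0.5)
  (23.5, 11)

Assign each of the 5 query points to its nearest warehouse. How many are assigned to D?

3

(19.5, 8) — d² to each: A:120.5, B:450, C:68.5, D:37.25, E:176.5 → nearest is D
(0.5, 1) — d² to each: A:246.5, B:500, C:144.5, D:208.25, E:590.5 → nearest is C
(22.5, 23.5) — d² to each: A:256.25, B:324.25, C:471.25, D:425, E:65.25 → nearest is E
(16.5, 0.5) — d² to each: A:211.25, B:650.25, C:36.25, D:20, E:402.25 → nearest is D
(23.5, 11) — d² to each: A:188.5, B:505, C:174.5, D:123.25, E:162.5 → nearest is D
3 of the 5 points have D as nearest.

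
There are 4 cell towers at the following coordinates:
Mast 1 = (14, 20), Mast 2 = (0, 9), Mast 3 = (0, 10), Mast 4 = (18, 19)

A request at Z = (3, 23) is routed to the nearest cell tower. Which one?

Squared Euclidean distances:
d²(Z, Mast 1) = 121 + 9 = 130
d²(Z, Mast 2) = 9 + 196 = 205
d²(Z, Mast 3) = 9 + 169 = 178
d²(Z, Mast 4) = 225 + 16 = 241
Mast 1 is nearest.

Mast 1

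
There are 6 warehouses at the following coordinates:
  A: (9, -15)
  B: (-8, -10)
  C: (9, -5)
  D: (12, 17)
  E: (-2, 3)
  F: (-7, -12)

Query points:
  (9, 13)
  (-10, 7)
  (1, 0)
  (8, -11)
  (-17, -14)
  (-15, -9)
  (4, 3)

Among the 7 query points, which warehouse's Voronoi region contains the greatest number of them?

(9, 13) — d² to each: A:784, B:818, C:324, D:25, E:221, F:881 → nearest is D
(-10, 7) — d² to each: A:845, B:293, C:505, D:584, E:80, F:370 → nearest is E
(1, 0) — d² to each: A:289, B:181, C:89, D:410, E:18, F:208 → nearest is E
(8, -11) — d² to each: A:17, B:257, C:37, D:800, E:296, F:226 → nearest is A
(-17, -14) — d² to each: A:677, B:97, C:757, D:1802, E:514, F:104 → nearest is B
(-15, -9) — d² to each: A:612, B:50, C:592, D:1405, E:313, F:73 → nearest is B
(4, 3) — d² to each: A:349, B:313, C:89, D:260, E:36, F:346 → nearest is E
Tally — A:1, B:2, D:1, E:3. E captures the most (3).

E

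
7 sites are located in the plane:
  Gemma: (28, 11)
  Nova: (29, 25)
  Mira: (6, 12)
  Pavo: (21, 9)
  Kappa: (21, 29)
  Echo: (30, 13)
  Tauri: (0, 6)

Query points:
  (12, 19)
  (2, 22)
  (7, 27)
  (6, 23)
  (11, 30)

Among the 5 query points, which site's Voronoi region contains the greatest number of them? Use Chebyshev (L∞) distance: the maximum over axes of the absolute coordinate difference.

(12, 19) — d to each: Gemma:16, Nova:17, Mira:7, Pavo:10, Kappa:10, Echo:18, Tauri:13 → nearest is Mira
(2, 22) — d to each: Gemma:26, Nova:27, Mira:10, Pavo:19, Kappa:19, Echo:28, Tauri:16 → nearest is Mira
(7, 27) — d to each: Gemma:21, Nova:22, Mira:15, Pavo:18, Kappa:14, Echo:23, Tauri:21 → nearest is Kappa
(6, 23) — d to each: Gemma:22, Nova:23, Mira:11, Pavo:15, Kappa:15, Echo:24, Tauri:17 → nearest is Mira
(11, 30) — d to each: Gemma:19, Nova:18, Mira:18, Pavo:21, Kappa:10, Echo:19, Tauri:24 → nearest is Kappa
Tally — Mira:3, Kappa:2. Mira captures the most (3).

Mira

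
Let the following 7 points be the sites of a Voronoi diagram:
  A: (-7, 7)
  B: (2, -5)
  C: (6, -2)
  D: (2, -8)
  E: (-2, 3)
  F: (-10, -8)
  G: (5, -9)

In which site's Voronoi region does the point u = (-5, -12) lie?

Since √ is increasing, it suffices to compare squared distances:
|uA|² = (-5−(-7))² + (-12−7)² = 4 + 361 = 365
|uB|² = (-5−2)² + (-12−(-5))² = 49 + 49 = 98
|uC|² = (-5−6)² + (-12−(-2))² = 121 + 100 = 221
|uD|² = (-5−2)² + (-12−(-8))² = 49 + 16 = 65
|uE|² = (-5−(-2))² + (-12−3)² = 9 + 225 = 234
|uF|² = (-5−(-10))² + (-12−(-8))² = 25 + 16 = 41
|uG|² = (-5−5)² + (-12−(-9))² = 100 + 9 = 109
The smallest is to F, so u lies in the Voronoi region of F.

F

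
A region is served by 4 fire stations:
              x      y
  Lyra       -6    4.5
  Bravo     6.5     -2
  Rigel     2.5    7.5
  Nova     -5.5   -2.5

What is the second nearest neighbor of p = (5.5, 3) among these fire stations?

Compare squared distances (the ordering matches that of the actual distances):
d²(p, Lyra) = (5.5−(-6))² + (3−4.5)² = 132.25 + 2.25 = 134.5
d²(p, Bravo) = (5.5−6.5)² + (3−(-2))² = 1 + 25 = 26
d²(p, Rigel) = (5.5−2.5)² + (3−7.5)² = 9 + 20.25 = 29.25
d²(p, Nova) = (5.5−(-5.5))² + (3−(-2.5))² = 121 + 30.25 = 151.25
Sorted ascending: Bravo, Rigel, Lyra, … — the second-nearest is Rigel.

Rigel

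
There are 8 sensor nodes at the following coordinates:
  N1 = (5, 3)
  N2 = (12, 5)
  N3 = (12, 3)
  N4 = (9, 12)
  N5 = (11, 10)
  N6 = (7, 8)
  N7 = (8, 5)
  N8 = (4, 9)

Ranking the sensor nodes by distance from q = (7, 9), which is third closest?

N4

Compare squared distances (the ordering matches that of the actual distances):
|qN1|² = (7−5)² + (9−3)² = 4 + 36 = 40
|qN2|² = (7−12)² + (9−5)² = 25 + 16 = 41
|qN3|² = (7−12)² + (9−3)² = 25 + 36 = 61
|qN4|² = (7−9)² + (9−12)² = 4 + 9 = 13
|qN5|² = (7−11)² + (9−10)² = 16 + 1 = 17
|qN6|² = (7−7)² + (9−8)² = 0 + 1 = 1
|qN7|² = (7−8)² + (9−5)² = 1 + 16 = 17
|qN8|² = (7−4)² + (9−9)² = 9 + 0 = 9
Sorted ascending: N6, N8, N4, N5, … — the third-nearest is N4.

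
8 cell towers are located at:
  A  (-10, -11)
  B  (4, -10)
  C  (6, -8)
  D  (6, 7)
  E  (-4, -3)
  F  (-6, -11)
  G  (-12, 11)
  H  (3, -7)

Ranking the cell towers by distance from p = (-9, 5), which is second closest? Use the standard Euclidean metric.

E

Compare squared distances (the ordering matches that of the actual distances):
|pA|² = (-9−(-10))² + (5−(-11))² = 1 + 256 = 257
|pB|² = (-9−4)² + (5−(-10))² = 169 + 225 = 394
|pC|² = (-9−6)² + (5−(-8))² = 225 + 169 = 394
|pD|² = (-9−6)² + (5−7)² = 225 + 4 = 229
|pE|² = (-9−(-4))² + (5−(-3))² = 25 + 64 = 89
|pF|² = (-9−(-6))² + (5−(-11))² = 9 + 256 = 265
|pG|² = (-9−(-12))² + (5−11)² = 9 + 36 = 45
|pH|² = (-9−3)² + (5−(-7))² = 144 + 144 = 288
Sorted ascending: G, E, D, … — the second-nearest is E.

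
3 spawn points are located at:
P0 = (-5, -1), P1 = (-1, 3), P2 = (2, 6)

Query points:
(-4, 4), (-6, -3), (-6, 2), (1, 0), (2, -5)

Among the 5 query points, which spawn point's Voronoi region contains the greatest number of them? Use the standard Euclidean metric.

(-4, 4) — d² to each: P0:26, P1:10, P2:40 → nearest is P1
(-6, -3) — d² to each: P0:5, P1:61, P2:145 → nearest is P0
(-6, 2) — d² to each: P0:10, P1:26, P2:80 → nearest is P0
(1, 0) — d² to each: P0:37, P1:13, P2:37 → nearest is P1
(2, -5) — d² to each: P0:65, P1:73, P2:121 → nearest is P0
Tally — P0:3, P1:2. P0 captures the most (3).

P0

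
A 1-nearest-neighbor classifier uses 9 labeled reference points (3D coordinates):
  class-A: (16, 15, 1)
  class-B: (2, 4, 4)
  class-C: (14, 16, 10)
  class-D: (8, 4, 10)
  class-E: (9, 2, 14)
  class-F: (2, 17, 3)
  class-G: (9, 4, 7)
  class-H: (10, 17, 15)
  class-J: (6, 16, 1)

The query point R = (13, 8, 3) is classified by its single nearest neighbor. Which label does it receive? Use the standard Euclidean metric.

class-G

Compare squared distances (the ordering matches that of the actual distances):
d²(R, class-A) = (13−16)² + (8−15)² + (3−1)² = 9 + 49 + 4 = 62
d²(R, class-B) = (13−2)² + (8−4)² + (3−4)² = 121 + 16 + 1 = 138
d²(R, class-C) = (13−14)² + (8−16)² + (3−10)² = 1 + 64 + 49 = 114
d²(R, class-D) = (13−8)² + (8−4)² + (3−10)² = 25 + 16 + 49 = 90
d²(R, class-E) = (13−9)² + (8−2)² + (3−14)² = 16 + 36 + 121 = 173
d²(R, class-F) = (13−2)² + (8−17)² + (3−3)² = 121 + 81 + 0 = 202
d²(R, class-G) = (13−9)² + (8−4)² + (3−7)² = 16 + 16 + 16 = 48
d²(R, class-H) = (13−10)² + (8−17)² + (3−15)² = 9 + 81 + 144 = 234
d²(R, class-J) = (13−6)² + (8−16)² + (3−1)² = 49 + 64 + 4 = 117
class-G is nearest.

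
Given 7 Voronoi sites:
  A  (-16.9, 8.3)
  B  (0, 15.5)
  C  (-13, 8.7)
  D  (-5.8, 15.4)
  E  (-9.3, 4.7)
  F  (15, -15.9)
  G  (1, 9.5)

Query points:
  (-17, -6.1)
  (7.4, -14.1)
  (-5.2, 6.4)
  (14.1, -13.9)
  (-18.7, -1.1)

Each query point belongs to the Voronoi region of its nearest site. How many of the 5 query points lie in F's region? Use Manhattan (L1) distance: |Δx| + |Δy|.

(-17, -6.1) — d to each: A:14.5, B:38.6, C:18.8, D:32.7, E:18.5, F:41.8, G:33.6 → nearest is A
(7.4, -14.1) — d to each: A:46.7, B:37, C:43.2, D:42.7, E:35.5, F:9.4, G:30 → nearest is F
(-5.2, 6.4) — d to each: A:13.6, B:14.3, C:10.1, D:9.6, E:5.8, F:42.5, G:9.3 → nearest is E
(14.1, -13.9) — d to each: A:53.2, B:43.5, C:49.7, D:49.2, E:42, F:2.9, G:36.5 → nearest is F
(-18.7, -1.1) — d to each: A:11.2, B:35.3, C:15.5, D:29.4, E:15.2, F:48.5, G:30.3 → nearest is A
2 of the 5 points have F as nearest.

2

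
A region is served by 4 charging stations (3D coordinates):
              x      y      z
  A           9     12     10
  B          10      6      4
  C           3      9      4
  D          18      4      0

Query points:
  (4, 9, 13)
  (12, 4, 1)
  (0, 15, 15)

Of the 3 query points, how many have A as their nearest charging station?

(4, 9, 13) — d² to each: A:43, B:126, C:82, D:390 → nearest is A
(12, 4, 1) — d² to each: A:154, B:17, C:115, D:37 → nearest is B
(0, 15, 15) — d² to each: A:115, B:302, C:166, D:670 → nearest is A
2 of the 3 points have A as nearest.

2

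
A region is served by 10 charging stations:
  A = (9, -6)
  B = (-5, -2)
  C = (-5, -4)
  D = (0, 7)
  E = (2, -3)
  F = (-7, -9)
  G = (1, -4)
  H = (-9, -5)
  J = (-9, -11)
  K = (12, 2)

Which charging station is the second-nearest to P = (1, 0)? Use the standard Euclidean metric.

Compare squared distances (the ordering matches that of the actual distances):
|PA|² = (1−9)² + (0−(-6))² = 64 + 36 = 100
|PB|² = (1−(-5))² + (0−(-2))² = 36 + 4 = 40
|PC|² = (1−(-5))² + (0−(-4))² = 36 + 16 = 52
|PD|² = (1−0)² + (0−7)² = 1 + 49 = 50
|PE|² = (1−2)² + (0−(-3))² = 1 + 9 = 10
|PF|² = (1−(-7))² + (0−(-9))² = 64 + 81 = 145
|PG|² = (1−1)² + (0−(-4))² = 0 + 16 = 16
|PH|² = (1−(-9))² + (0−(-5))² = 100 + 25 = 125
|PJ|² = (1−(-9))² + (0−(-11))² = 100 + 121 = 221
|PK|² = (1−12)² + (0−2)² = 121 + 4 = 125
Sorted ascending: E, G, B, … — the second-nearest is G.

G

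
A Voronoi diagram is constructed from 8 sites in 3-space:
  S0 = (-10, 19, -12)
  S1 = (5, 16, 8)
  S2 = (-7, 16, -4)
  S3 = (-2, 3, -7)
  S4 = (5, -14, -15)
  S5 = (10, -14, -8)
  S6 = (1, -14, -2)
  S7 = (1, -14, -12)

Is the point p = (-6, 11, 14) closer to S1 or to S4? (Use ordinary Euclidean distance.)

Compare squared distances:
|pS1|² = (-6−5)² + (11−16)² + (14−8)² = 121 + 25 + 36 = 182
|pS4|² = (-6−5)² + (11−(-14))² + (14−(-15))² = 121 + 625 + 841 = 1587
182 < 1587, so S1 is closer.

S1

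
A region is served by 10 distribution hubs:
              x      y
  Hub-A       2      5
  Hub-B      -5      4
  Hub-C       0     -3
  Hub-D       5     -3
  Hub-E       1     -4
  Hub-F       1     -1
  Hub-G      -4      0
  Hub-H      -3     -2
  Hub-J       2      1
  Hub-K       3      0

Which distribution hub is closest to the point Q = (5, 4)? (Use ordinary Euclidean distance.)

Hub-A

Compare squared distances (the ordering matches that of the actual distances):
d²(Q, Hub-A) = 9 + 1 = 10
d²(Q, Hub-B) = 100 + 0 = 100
d²(Q, Hub-C) = 25 + 49 = 74
d²(Q, Hub-D) = 0 + 49 = 49
d²(Q, Hub-E) = 16 + 64 = 80
d²(Q, Hub-F) = 16 + 25 = 41
d²(Q, Hub-G) = 81 + 16 = 97
d²(Q, Hub-H) = 64 + 36 = 100
d²(Q, Hub-J) = 9 + 9 = 18
d²(Q, Hub-K) = 4 + 16 = 20
Minimum is at Hub-A.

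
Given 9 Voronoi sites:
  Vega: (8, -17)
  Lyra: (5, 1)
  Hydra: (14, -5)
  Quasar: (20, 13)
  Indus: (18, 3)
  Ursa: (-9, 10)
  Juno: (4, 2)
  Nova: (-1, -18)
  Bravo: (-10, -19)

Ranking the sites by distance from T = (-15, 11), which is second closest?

Since √ is increasing, it suffices to compare squared distances:
d²(T, Vega) = 529 + 784 = 1313
d²(T, Lyra) = 400 + 100 = 500
d²(T, Hydra) = 841 + 256 = 1097
d²(T, Quasar) = 1225 + 4 = 1229
d²(T, Indus) = 1089 + 64 = 1153
d²(T, Ursa) = 36 + 1 = 37
d²(T, Juno) = 361 + 81 = 442
d²(T, Nova) = 196 + 841 = 1037
d²(T, Bravo) = 25 + 900 = 925
Sorted ascending: Ursa, Juno, Lyra, … — the second-nearest is Juno.

Juno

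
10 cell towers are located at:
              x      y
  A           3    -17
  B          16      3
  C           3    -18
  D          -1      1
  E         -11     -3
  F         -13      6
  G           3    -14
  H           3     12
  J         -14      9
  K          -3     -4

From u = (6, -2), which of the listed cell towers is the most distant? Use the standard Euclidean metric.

Since √ is increasing, it suffices to compare squared distances:
|uA|² = 9 + 225 = 234
|uB|² = 100 + 25 = 125
|uC|² = 9 + 256 = 265
|uD|² = 49 + 9 = 58
|uE|² = 289 + 1 = 290
|uF|² = 361 + 64 = 425
|uG|² = 9 + 144 = 153
|uH|² = 9 + 196 = 205
|uJ|² = 400 + 121 = 521
|uK|² = 81 + 4 = 85
The largest is to J.

J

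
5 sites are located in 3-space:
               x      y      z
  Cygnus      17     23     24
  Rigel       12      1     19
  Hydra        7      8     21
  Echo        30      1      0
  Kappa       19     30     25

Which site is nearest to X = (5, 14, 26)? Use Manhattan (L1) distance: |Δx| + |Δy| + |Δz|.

d(X, Cygnus) = |5−17| + |14−23| + |26−24| = 12 + 9 + 2 = 23
d(X, Rigel) = |5−12| + |14−1| + |26−19| = 7 + 13 + 7 = 27
d(X, Hydra) = |5−7| + |14−8| + |26−21| = 2 + 6 + 5 = 13
d(X, Echo) = |5−30| + |14−1| + |26−0| = 25 + 13 + 26 = 64
d(X, Kappa) = |5−19| + |14−30| + |26−25| = 14 + 16 + 1 = 31
The smallest is to Hydra, so X lies in the Voronoi region of Hydra.

Hydra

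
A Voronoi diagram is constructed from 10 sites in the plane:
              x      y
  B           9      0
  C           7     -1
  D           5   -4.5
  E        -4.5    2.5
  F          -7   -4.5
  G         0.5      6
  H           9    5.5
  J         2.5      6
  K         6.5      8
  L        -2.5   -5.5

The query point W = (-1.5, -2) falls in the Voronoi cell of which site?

Compare squared distances (the ordering matches that of the actual distances):
|WB|² = 110.25 + 4 = 114.25
|WC|² = 72.25 + 1 = 73.25
|WD|² = 42.25 + 6.25 = 48.5
|WE|² = 9 + 20.25 = 29.25
|WF|² = 30.25 + 6.25 = 36.5
|WG|² = 4 + 64 = 68
|WH|² = 110.25 + 56.25 = 166.5
|WJ|² = 16 + 64 = 80
|WK|² = 64 + 100 = 164
|WL|² = 1 + 12.25 = 13.25
Minimum is at L.

L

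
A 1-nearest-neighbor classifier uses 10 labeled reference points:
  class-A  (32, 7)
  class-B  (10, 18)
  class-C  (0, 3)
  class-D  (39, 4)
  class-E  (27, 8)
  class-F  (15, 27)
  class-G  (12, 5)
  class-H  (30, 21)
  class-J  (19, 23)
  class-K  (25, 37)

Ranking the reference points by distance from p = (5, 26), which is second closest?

class-F

Compare squared distances (the ordering matches that of the actual distances):
d²(p, class-A) = 729 + 361 = 1090
d²(p, class-B) = 25 + 64 = 89
d²(p, class-C) = 25 + 529 = 554
d²(p, class-D) = 1156 + 484 = 1640
d²(p, class-E) = 484 + 324 = 808
d²(p, class-F) = 100 + 1 = 101
d²(p, class-G) = 49 + 441 = 490
d²(p, class-H) = 625 + 25 = 650
d²(p, class-J) = 196 + 9 = 205
d²(p, class-K) = 400 + 121 = 521
Sorted ascending: class-B, class-F, class-J, … — the second-nearest is class-F.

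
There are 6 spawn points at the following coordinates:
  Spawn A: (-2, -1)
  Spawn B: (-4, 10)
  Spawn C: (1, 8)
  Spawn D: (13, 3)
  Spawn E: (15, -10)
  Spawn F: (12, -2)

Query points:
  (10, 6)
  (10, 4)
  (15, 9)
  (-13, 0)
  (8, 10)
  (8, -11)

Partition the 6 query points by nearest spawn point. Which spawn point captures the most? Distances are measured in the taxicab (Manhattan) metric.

(10, 6) — d to each: Spawn A:19, Spawn B:18, Spawn C:11, Spawn D:6, Spawn E:21, Spawn F:10 → nearest is Spawn D
(10, 4) — d to each: Spawn A:17, Spawn B:20, Spawn C:13, Spawn D:4, Spawn E:19, Spawn F:8 → nearest is Spawn D
(15, 9) — d to each: Spawn A:27, Spawn B:20, Spawn C:15, Spawn D:8, Spawn E:19, Spawn F:14 → nearest is Spawn D
(-13, 0) — d to each: Spawn A:12, Spawn B:19, Spawn C:22, Spawn D:29, Spawn E:38, Spawn F:27 → nearest is Spawn A
(8, 10) — d to each: Spawn A:21, Spawn B:12, Spawn C:9, Spawn D:12, Spawn E:27, Spawn F:16 → nearest is Spawn C
(8, -11) — d to each: Spawn A:20, Spawn B:33, Spawn C:26, Spawn D:19, Spawn E:8, Spawn F:13 → nearest is Spawn E
Tally — Spawn A:1, Spawn C:1, Spawn D:3, Spawn E:1. Spawn D captures the most (3).

Spawn D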